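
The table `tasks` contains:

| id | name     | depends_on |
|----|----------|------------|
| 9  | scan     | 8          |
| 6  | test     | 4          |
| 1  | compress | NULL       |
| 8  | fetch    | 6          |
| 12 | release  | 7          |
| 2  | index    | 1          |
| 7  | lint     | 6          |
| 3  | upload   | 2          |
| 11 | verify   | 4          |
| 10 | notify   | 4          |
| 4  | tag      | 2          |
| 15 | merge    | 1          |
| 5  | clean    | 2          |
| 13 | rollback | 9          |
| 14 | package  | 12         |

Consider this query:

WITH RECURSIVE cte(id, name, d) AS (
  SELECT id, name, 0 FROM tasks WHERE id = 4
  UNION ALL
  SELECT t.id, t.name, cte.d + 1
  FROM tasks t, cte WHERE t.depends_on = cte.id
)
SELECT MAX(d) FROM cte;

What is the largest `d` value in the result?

Base: id=4 (tag) at d 0.
Iteration 1: rows with depends_on in {4} -> test (id 6, d 1), notify (id 10, d 1), verify (id 11, d 1).
Iteration 2: rows with depends_on in {6,10,11} -> lint (id 7, d 2), fetch (id 8, d 2).
Iteration 3: rows with depends_on in {7,8} -> scan (id 9, d 3), release (id 12, d 3).
Iteration 4: rows with depends_on in {9,12} -> rollback (id 13, d 4), package (id 14, d 4).
Iteration 5: no rows with depends_on in {13,14}; recursion stops.
d values: 0, 1, 1, 1, 2, 2, 3, 3, 4, 4; the maximum is 4.

4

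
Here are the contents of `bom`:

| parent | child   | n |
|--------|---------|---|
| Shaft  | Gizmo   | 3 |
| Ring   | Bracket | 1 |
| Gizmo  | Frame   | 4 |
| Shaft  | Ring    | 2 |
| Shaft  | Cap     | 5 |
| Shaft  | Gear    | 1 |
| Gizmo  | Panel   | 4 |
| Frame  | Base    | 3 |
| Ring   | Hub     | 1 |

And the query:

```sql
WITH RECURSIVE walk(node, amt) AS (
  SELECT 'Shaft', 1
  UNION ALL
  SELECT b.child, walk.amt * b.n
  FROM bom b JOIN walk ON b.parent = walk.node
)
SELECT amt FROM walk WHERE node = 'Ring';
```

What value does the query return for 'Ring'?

2

Base: (Shaft, amt=1).
Iteration 1: components of {Shaft} -> Cap = 1*5 = 5, Gear = 1*1 = 1, Gizmo = 1*3 = 3, Ring = 1*2 = 2.
Iteration 2: components of {Cap,Gear,Gizmo,Ring} -> Bracket = 2*1 = 2, Frame = 3*4 = 12, Hub = 2*1 = 2, Panel = 3*4 = 12.
Iteration 3: components of {Bracket,Frame,Hub,Panel} -> Base = 12*3 = 36.
Iteration 4: no further components; recursion stops.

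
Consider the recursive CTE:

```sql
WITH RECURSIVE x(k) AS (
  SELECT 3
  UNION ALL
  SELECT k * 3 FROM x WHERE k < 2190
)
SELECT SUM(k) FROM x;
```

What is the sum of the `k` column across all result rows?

9840

Base: k=3.
Iteration 1: 3 < 2190 holds -> k = 3 * 3 = 9.
Iteration 2: 9 < 2190 holds -> k = 9 * 3 = 27.
Iteration 3: 27 < 2190 holds -> k = 27 * 3 = 81.
Iteration 4: 81 < 2190 holds -> k = 81 * 3 = 243.
Iteration 5: 243 < 2190 holds -> k = 243 * 3 = 729.
Iteration 6: 729 < 2190 holds -> k = 729 * 3 = 2187.
Iteration 7: 2187 < 2190 holds -> k = 2187 * 3 = 6561.
Iteration 8: 6561 < 2190 fails; recursion stops.
SUM(k) = 3 + 9 + 27 + 81 + 243 + 729 + 2187 + 6561 = 9840.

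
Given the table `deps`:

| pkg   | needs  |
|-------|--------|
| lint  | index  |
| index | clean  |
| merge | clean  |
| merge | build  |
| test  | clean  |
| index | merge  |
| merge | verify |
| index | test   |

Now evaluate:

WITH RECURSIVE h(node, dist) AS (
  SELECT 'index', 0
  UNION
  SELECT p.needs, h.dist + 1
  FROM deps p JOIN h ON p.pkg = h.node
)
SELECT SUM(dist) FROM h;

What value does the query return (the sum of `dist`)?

9

Base: (index, dist=0).
Iteration 1: edges from {index} -> (clean, dist=1), (merge, dist=1), (test, dist=1).
Iteration 2: edges from {clean,merge,test} -> (build, dist=2), (clean, dist=2), (verify, dist=2). [UNION drops 1 duplicate row(s)]
Iteration 3: no outgoing edges from {build,clean,verify}; recursion stops.
SUM(dist) = 0 + 1 + 1 + 1 + 2 + 2 + 2 = 9.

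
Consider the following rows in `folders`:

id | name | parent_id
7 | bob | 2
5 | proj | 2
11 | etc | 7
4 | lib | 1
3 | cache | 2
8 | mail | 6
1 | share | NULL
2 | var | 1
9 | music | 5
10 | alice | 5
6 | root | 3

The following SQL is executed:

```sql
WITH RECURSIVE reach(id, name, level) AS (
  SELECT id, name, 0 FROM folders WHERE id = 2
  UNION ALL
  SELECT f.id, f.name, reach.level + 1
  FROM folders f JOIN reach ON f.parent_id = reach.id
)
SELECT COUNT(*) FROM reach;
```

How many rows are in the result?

9

Base: id=2 (var) at level 0.
Iteration 1: rows with parent_id in {2} -> cache (id 3, level 1), proj (id 5, level 1), bob (id 7, level 1).
Iteration 2: rows with parent_id in {3,5,7} -> root (id 6, level 2), music (id 9, level 2), alice (id 10, level 2), etc (id 11, level 2).
Iteration 3: rows with parent_id in {6,9,10,11} -> mail (id 8, level 3).
Iteration 4: no rows with parent_id in {8}; recursion stops.
Total rows emitted: 9.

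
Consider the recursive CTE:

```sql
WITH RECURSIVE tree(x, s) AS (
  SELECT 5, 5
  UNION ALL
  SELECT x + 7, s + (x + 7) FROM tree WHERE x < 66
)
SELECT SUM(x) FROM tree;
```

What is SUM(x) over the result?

Base: x=5, s=5.
Iteration 1: 5 < 66 holds -> x = 5 + 7 = 12, s = 5 + 12 = 17.
Iteration 2: 12 < 66 holds -> x = 12 + 7 = 19, s = 17 + 19 = 36.
Iteration 3: 19 < 66 holds -> x = 19 + 7 = 26, s = 36 + 26 = 62.
Iteration 4: 26 < 66 holds -> x = 26 + 7 = 33, s = 62 + 33 = 95.
Iteration 5: 33 < 66 holds -> x = 33 + 7 = 40, s = 95 + 40 = 135.
Iteration 6: 40 < 66 holds -> x = 40 + 7 = 47, s = 135 + 47 = 182.
Iteration 7: 47 < 66 holds -> x = 47 + 7 = 54, s = 182 + 54 = 236.
Iteration 8: 54 < 66 holds -> x = 54 + 7 = 61, s = 236 + 61 = 297.
Iteration 9: 61 < 66 holds -> x = 61 + 7 = 68, s = 297 + 68 = 365.
Iteration 10: 68 < 66 fails; recursion stops.
SUM(x) = 5 + 12 + 19 + 26 + 33 + 40 + 47 + 54 + 61 + 68 = 365.

365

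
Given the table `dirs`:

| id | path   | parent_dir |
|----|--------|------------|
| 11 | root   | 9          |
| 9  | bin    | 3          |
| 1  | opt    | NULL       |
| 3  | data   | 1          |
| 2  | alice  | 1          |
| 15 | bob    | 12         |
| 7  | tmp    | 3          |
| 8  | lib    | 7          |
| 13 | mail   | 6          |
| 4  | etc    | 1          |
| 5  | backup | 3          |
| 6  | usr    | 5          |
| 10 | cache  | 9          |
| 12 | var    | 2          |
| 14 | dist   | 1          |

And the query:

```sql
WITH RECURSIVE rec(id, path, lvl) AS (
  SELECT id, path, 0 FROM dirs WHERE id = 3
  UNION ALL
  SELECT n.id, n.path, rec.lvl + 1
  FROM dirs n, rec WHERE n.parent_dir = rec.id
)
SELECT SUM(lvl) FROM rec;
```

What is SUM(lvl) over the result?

14

Base: id=3 (data) at lvl 0.
Iteration 1: rows with parent_dir in {3} -> backup (id 5, lvl 1), tmp (id 7, lvl 1), bin (id 9, lvl 1).
Iteration 2: rows with parent_dir in {5,7,9} -> usr (id 6, lvl 2), lib (id 8, lvl 2), cache (id 10, lvl 2), root (id 11, lvl 2).
Iteration 3: rows with parent_dir in {6,8,10,11} -> mail (id 13, lvl 3).
Iteration 4: no rows with parent_dir in {13}; recursion stops.
SUM(lvl) = 0 + 1 + 1 + 1 + 2 + 2 + 2 + 2 + 3 = 14.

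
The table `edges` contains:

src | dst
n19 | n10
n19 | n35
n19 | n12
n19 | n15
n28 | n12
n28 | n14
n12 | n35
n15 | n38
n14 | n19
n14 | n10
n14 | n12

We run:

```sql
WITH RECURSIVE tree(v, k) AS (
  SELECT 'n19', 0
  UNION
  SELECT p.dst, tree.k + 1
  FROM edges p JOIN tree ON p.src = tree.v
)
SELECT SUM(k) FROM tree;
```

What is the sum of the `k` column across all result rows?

8

Base: (n19, k=0).
Iteration 1: edges from {n19} -> (n10, k=1), (n12, k=1), (n15, k=1), (n35, k=1).
Iteration 2: edges from {n10,n12,n15,n35} -> (n35, k=2), (n38, k=2).
Iteration 3: no outgoing edges from {n35,n38}; recursion stops.
SUM(k) = 0 + 1 + 1 + 1 + 1 + 2 + 2 = 8.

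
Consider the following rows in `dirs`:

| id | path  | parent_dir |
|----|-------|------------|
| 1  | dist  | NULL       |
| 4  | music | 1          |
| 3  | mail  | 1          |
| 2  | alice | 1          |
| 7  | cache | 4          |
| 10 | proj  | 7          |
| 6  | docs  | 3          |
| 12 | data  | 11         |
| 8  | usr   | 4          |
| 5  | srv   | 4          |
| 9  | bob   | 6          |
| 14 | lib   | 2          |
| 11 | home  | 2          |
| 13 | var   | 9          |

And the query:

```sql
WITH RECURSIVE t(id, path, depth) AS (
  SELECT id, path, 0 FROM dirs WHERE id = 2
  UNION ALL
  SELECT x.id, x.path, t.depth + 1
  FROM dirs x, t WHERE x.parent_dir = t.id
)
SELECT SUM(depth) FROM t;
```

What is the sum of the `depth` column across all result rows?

Base: id=2 (alice) at depth 0.
Iteration 1: rows with parent_dir in {2} -> home (id 11, depth 1), lib (id 14, depth 1).
Iteration 2: rows with parent_dir in {11,14} -> data (id 12, depth 2).
Iteration 3: no rows with parent_dir in {12}; recursion stops.
SUM(depth) = 0 + 1 + 1 + 2 = 4.

4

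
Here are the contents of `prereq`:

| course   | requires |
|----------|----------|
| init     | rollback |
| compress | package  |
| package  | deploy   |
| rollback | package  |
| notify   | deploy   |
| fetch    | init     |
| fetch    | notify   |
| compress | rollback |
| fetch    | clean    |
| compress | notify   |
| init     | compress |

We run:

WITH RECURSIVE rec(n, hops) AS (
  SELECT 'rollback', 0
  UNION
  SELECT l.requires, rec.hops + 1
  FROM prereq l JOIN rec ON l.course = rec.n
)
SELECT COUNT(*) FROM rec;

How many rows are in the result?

Base: (rollback, hops=0).
Iteration 1: edges from {rollback} -> (package, hops=1).
Iteration 2: edges from {package} -> (deploy, hops=2).
Iteration 3: no outgoing edges from {deploy}; recursion stops.
Total rows emitted: 3.

3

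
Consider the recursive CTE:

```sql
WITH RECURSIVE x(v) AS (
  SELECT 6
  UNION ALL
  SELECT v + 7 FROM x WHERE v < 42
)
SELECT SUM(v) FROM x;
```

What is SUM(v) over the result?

Base: v=6.
Iteration 1: 6 < 42 holds -> v = 6 + 7 = 13.
Iteration 2: 13 < 42 holds -> v = 13 + 7 = 20.
Iteration 3: 20 < 42 holds -> v = 20 + 7 = 27.
Iteration 4: 27 < 42 holds -> v = 27 + 7 = 34.
Iteration 5: 34 < 42 holds -> v = 34 + 7 = 41.
Iteration 6: 41 < 42 holds -> v = 41 + 7 = 48.
Iteration 7: 48 < 42 fails; recursion stops.
SUM(v) = 6 + 13 + 20 + 27 + 34 + 41 + 48 = 189.

189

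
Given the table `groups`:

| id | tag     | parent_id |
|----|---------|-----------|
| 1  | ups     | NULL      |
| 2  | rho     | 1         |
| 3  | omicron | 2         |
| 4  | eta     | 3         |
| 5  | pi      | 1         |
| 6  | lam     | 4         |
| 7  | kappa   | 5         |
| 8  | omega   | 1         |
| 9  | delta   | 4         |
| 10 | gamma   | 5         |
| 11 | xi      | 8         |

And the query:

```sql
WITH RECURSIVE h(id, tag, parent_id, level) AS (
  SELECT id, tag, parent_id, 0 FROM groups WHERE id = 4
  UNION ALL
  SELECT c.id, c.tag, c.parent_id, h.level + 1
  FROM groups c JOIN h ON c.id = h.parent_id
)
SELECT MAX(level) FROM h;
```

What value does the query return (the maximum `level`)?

3

Base: id=4 (eta), parent_id=3, level 0.
Iteration 1: join on id=3 -> omicron (id 3, parent_id=2, level 1).
Iteration 2: join on id=2 -> rho (id 2, parent_id=1, level 2).
Iteration 3: join on id=1 -> ups (id 1, parent_id=NULL, level 3).
Iteration 4: parent_id is NULL; no match; recursion stops.
level values: 0, 1, 2, 3; the maximum is 3.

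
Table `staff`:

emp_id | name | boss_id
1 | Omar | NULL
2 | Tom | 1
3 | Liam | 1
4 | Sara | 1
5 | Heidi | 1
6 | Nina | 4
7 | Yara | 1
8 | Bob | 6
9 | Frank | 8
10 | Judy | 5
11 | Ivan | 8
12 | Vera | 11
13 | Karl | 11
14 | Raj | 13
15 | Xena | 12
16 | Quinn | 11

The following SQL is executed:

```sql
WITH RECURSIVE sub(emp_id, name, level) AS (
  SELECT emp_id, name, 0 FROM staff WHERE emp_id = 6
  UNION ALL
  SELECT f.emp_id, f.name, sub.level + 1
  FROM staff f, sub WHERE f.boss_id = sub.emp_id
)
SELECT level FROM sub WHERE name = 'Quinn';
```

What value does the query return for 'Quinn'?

3

Base: emp_id=6 (Nina) at level 0.
Iteration 1: rows with boss_id in {6} -> Bob (id 8, level 1).
Iteration 2: rows with boss_id in {8} -> Frank (id 9, level 2), Ivan (id 11, level 2).
Iteration 3: rows with boss_id in {9,11} -> Vera (id 12, level 3), Karl (id 13, level 3), Quinn (id 16, level 3).
Iteration 4: rows with boss_id in {12,13,16} -> Raj (id 14, level 4), Xena (id 15, level 4).
Iteration 5: no rows with boss_id in {14,15}; recursion stops.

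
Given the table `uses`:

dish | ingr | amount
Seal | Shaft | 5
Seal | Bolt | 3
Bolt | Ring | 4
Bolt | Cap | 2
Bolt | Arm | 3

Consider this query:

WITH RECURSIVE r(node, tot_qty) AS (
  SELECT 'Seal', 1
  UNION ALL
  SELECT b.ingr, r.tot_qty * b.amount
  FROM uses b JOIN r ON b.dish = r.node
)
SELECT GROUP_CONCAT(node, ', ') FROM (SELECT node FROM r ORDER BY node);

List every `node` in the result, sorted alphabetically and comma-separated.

Arm, Bolt, Cap, Ring, Seal, Shaft

Base: (Seal, tot_qty=1).
Iteration 1: components of {Seal} -> Bolt = 1*3 = 3, Shaft = 1*5 = 5.
Iteration 2: components of {Bolt,Shaft} -> Arm = 3*3 = 9, Cap = 3*2 = 6, Ring = 3*4 = 12.
Iteration 3: no further components; recursion stops.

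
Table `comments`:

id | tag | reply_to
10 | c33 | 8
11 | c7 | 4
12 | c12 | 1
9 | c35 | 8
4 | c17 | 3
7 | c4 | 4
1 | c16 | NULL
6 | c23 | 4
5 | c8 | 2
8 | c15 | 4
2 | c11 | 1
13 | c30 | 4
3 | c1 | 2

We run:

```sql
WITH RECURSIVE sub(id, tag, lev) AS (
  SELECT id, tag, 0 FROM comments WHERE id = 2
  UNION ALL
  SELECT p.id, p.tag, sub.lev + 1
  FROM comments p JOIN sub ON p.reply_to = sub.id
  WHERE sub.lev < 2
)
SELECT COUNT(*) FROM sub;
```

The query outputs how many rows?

4

Base: id=2 (c11) at lev 0.
Iteration 1: rows with reply_to in {2} -> c1 (id 3, lev 1), c8 (id 5, lev 1).
Iteration 2: rows with reply_to in {3,5} -> c17 (id 4, lev 2).
Iteration 3: lev < 2 fails for all current rows; recursion stops.
Total rows emitted: 4.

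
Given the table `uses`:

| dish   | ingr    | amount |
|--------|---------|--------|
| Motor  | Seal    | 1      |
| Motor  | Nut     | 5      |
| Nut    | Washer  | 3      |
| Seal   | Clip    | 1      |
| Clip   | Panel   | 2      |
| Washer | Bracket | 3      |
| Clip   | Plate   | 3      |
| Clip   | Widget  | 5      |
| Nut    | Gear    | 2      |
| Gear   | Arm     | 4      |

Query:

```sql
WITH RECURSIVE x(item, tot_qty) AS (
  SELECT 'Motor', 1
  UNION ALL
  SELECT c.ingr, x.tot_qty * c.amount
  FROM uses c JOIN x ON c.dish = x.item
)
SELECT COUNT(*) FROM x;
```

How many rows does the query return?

Base: (Motor, tot_qty=1).
Iteration 1: components of {Motor} -> Nut = 1*5 = 5, Seal = 1*1 = 1.
Iteration 2: components of {Nut,Seal} -> Clip = 1*1 = 1, Gear = 5*2 = 10, Washer = 5*3 = 15.
Iteration 3: components of {Clip,Gear,Washer} -> Arm = 10*4 = 40, Bracket = 15*3 = 45, Panel = 1*2 = 2, Plate = 1*3 = 3, Widget = 1*5 = 5.
Iteration 4: no further components; recursion stops.
Total rows emitted: 11.

11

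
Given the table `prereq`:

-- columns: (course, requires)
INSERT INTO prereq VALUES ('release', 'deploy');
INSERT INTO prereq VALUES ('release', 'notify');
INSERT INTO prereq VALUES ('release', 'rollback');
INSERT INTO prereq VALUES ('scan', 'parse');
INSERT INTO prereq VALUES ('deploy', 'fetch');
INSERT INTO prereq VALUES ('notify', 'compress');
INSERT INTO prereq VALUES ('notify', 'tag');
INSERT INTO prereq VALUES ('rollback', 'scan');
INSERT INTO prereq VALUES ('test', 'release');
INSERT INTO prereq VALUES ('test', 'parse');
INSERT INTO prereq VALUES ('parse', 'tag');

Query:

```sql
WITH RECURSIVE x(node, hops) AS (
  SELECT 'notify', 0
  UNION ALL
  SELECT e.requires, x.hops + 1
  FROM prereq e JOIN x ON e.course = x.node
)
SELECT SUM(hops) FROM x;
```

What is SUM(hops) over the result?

2

Base: (notify, hops=0).
Iteration 1: edges from {notify} -> (compress, hops=1), (tag, hops=1).
Iteration 2: no outgoing edges from {compress,tag}; recursion stops.
SUM(hops) = 0 + 1 + 1 = 2.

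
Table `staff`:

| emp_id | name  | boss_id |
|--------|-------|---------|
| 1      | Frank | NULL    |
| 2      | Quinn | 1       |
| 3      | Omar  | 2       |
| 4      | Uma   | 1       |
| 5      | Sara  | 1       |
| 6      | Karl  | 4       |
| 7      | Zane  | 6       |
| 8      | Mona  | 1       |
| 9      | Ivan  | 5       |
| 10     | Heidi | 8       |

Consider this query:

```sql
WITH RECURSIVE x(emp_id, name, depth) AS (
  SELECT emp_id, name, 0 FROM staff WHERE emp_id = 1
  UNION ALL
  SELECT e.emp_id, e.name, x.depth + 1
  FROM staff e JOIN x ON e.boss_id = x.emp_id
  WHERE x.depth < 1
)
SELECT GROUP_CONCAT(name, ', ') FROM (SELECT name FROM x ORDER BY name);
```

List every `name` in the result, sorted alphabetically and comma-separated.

Frank, Mona, Quinn, Sara, Uma

Base: emp_id=1 (Frank) at depth 0.
Iteration 1: rows with boss_id in {1} -> Quinn (id 2, depth 1), Uma (id 4, depth 1), Sara (id 5, depth 1), Mona (id 8, depth 1).
Iteration 2: depth < 1 fails for all current rows; recursion stops.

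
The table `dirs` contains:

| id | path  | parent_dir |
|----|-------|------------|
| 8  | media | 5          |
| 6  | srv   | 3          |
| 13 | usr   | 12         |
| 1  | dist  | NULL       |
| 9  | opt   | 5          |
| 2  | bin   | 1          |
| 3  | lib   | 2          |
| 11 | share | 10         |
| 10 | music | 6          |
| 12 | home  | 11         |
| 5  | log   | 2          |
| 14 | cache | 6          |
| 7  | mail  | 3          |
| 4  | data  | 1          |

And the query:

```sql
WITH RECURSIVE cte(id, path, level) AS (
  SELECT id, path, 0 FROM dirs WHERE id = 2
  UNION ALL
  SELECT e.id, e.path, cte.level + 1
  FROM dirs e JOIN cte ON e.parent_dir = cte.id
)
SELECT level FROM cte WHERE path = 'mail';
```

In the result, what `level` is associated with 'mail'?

2

Base: id=2 (bin) at level 0.
Iteration 1: rows with parent_dir in {2} -> lib (id 3, level 1), log (id 5, level 1).
Iteration 2: rows with parent_dir in {3,5} -> srv (id 6, level 2), mail (id 7, level 2), media (id 8, level 2), opt (id 9, level 2).
Iteration 3: rows with parent_dir in {6,7,8,9} -> music (id 10, level 3), cache (id 14, level 3).
Iteration 4: rows with parent_dir in {10,14} -> share (id 11, level 4).
Iteration 5: rows with parent_dir in {11} -> home (id 12, level 5).
Iteration 6: rows with parent_dir in {12} -> usr (id 13, level 6).
Iteration 7: no rows with parent_dir in {13}; recursion stops.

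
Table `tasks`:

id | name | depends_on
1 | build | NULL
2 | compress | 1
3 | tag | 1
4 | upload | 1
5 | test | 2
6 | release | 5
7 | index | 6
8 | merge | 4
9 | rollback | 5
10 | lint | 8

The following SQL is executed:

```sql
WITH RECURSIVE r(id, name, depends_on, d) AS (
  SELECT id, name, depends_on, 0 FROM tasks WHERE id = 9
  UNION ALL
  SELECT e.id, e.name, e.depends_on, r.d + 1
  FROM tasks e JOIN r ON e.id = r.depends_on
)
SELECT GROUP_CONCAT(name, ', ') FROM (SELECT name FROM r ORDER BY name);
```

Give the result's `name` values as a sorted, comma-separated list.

build, compress, rollback, test

Base: id=9 (rollback), depends_on=5, d 0.
Iteration 1: join on id=5 -> test (id 5, depends_on=2, d 1).
Iteration 2: join on id=2 -> compress (id 2, depends_on=1, d 2).
Iteration 3: join on id=1 -> build (id 1, depends_on=NULL, d 3).
Iteration 4: depends_on is NULL; no match; recursion stops.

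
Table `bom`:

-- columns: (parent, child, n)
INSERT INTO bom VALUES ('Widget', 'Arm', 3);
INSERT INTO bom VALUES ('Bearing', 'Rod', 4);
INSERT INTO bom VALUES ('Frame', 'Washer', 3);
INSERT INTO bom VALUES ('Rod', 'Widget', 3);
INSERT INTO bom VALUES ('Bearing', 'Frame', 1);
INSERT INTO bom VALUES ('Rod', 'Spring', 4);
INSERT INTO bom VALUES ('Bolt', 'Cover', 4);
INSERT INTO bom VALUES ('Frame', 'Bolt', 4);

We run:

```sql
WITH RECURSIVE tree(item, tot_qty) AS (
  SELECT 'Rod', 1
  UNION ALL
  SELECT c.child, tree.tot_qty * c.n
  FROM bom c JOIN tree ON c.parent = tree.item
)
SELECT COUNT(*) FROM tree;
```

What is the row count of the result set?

4

Base: (Rod, tot_qty=1).
Iteration 1: components of {Rod} -> Spring = 1*4 = 4, Widget = 1*3 = 3.
Iteration 2: components of {Spring,Widget} -> Arm = 3*3 = 9.
Iteration 3: no further components; recursion stops.
Total rows emitted: 4.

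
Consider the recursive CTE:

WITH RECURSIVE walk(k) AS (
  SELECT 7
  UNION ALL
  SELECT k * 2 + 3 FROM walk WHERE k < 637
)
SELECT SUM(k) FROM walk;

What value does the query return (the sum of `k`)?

Base: k=7.
Iteration 1: 7 < 637 holds -> k = 7 * 2 + 3 = 17.
Iteration 2: 17 < 637 holds -> k = 17 * 2 + 3 = 37.
Iteration 3: 37 < 637 holds -> k = 37 * 2 + 3 = 77.
Iteration 4: 77 < 637 holds -> k = 77 * 2 + 3 = 157.
Iteration 5: 157 < 637 holds -> k = 157 * 2 + 3 = 317.
Iteration 6: 317 < 637 holds -> k = 317 * 2 + 3 = 637.
Iteration 7: 637 < 637 fails; recursion stops.
SUM(k) = 7 + 17 + 37 + 77 + 157 + 317 + 637 = 1249.

1249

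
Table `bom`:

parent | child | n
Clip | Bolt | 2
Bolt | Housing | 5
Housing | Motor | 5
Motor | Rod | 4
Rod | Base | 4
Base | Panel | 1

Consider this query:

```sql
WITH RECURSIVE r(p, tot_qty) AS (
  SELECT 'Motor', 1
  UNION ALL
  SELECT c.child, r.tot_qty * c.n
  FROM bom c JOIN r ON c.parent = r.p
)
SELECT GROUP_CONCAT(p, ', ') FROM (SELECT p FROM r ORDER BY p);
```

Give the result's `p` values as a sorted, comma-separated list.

Base: (Motor, tot_qty=1).
Iteration 1: components of {Motor} -> Rod = 1*4 = 4.
Iteration 2: components of {Rod} -> Base = 4*4 = 16.
Iteration 3: components of {Base} -> Panel = 16*1 = 16.
Iteration 4: no further components; recursion stops.

Base, Motor, Panel, Rod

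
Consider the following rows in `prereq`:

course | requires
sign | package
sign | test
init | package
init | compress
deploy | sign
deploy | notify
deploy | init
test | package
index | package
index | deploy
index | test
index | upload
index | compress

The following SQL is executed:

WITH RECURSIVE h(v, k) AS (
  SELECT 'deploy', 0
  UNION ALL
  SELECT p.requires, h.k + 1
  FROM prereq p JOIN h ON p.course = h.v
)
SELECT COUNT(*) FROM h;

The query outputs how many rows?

Base: (deploy, k=0).
Iteration 1: edges from {deploy} -> (init, k=1), (notify, k=1), (sign, k=1).
Iteration 2: edges from {init,notify,sign} -> (compress, k=2), (package, k=2) x2, (test, k=2). [UNION ALL keeps all 4 new rows, including repeats]
Iteration 3: edges from {compress,package,test} -> (package, k=3).
Iteration 4: no outgoing edges from {package}; recursion stops.
Total rows emitted: 9.

9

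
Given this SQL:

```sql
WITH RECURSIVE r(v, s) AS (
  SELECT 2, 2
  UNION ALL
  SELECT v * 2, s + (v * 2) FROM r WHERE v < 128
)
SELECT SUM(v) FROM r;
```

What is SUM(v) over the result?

254

Base: v=2, s=2.
Iteration 1: 2 < 128 holds -> v = 2 * 2 = 4, s = 2 + 4 = 6.
Iteration 2: 4 < 128 holds -> v = 4 * 2 = 8, s = 6 + 8 = 14.
Iteration 3: 8 < 128 holds -> v = 8 * 2 = 16, s = 14 + 16 = 30.
Iteration 4: 16 < 128 holds -> v = 16 * 2 = 32, s = 30 + 32 = 62.
Iteration 5: 32 < 128 holds -> v = 32 * 2 = 64, s = 62 + 64 = 126.
Iteration 6: 64 < 128 holds -> v = 64 * 2 = 128, s = 126 + 128 = 254.
Iteration 7: 128 < 128 fails; recursion stops.
SUM(v) = 2 + 4 + 8 + 16 + 32 + 64 + 128 = 254.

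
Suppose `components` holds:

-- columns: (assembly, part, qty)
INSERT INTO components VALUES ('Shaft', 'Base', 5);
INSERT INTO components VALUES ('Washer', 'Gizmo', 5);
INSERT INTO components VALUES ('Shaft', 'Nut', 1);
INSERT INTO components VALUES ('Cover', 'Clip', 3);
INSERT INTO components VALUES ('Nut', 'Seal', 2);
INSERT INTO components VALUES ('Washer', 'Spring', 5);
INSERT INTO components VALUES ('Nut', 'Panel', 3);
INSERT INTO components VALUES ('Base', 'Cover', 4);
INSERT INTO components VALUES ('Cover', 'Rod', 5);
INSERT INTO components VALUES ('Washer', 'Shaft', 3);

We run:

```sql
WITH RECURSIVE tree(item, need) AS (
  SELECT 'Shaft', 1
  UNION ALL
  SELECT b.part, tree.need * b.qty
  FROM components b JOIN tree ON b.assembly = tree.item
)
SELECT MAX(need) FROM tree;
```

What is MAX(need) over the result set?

Base: (Shaft, need=1).
Iteration 1: components of {Shaft} -> Base = 1*5 = 5, Nut = 1*1 = 1.
Iteration 2: components of {Base,Nut} -> Cover = 5*4 = 20, Panel = 1*3 = 3, Seal = 1*2 = 2.
Iteration 3: components of {Cover,Panel,Seal} -> Clip = 20*3 = 60, Rod = 20*5 = 100.
Iteration 4: no further components; recursion stops.
need values: 1, 5, 1, 20, 2, 3, 100, 60; the maximum is 100.

100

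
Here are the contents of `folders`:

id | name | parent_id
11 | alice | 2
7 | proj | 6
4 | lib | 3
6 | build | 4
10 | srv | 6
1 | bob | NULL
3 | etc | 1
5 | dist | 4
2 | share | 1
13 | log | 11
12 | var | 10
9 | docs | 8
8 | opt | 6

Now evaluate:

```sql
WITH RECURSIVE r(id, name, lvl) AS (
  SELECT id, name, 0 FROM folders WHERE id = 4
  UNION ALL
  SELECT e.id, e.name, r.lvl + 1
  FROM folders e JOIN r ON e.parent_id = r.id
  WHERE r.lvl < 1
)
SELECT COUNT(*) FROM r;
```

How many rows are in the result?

Base: id=4 (lib) at lvl 0.
Iteration 1: rows with parent_id in {4} -> dist (id 5, lvl 1), build (id 6, lvl 1).
Iteration 2: lvl < 1 fails for all current rows; recursion stops.
Total rows emitted: 3.

3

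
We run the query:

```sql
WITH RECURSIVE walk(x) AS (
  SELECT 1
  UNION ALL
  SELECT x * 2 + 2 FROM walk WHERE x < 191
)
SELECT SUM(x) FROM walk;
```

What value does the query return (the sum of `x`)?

Base: x=1.
Iteration 1: 1 < 191 holds -> x = 1 * 2 + 2 = 4.
Iteration 2: 4 < 191 holds -> x = 4 * 2 + 2 = 10.
Iteration 3: 10 < 191 holds -> x = 10 * 2 + 2 = 22.
Iteration 4: 22 < 191 holds -> x = 22 * 2 + 2 = 46.
Iteration 5: 46 < 191 holds -> x = 46 * 2 + 2 = 94.
Iteration 6: 94 < 191 holds -> x = 94 * 2 + 2 = 190.
Iteration 7: 190 < 191 holds -> x = 190 * 2 + 2 = 382.
Iteration 8: 382 < 191 fails; recursion stops.
SUM(x) = 1 + 4 + 10 + 22 + 46 + 94 + 190 + 382 = 749.

749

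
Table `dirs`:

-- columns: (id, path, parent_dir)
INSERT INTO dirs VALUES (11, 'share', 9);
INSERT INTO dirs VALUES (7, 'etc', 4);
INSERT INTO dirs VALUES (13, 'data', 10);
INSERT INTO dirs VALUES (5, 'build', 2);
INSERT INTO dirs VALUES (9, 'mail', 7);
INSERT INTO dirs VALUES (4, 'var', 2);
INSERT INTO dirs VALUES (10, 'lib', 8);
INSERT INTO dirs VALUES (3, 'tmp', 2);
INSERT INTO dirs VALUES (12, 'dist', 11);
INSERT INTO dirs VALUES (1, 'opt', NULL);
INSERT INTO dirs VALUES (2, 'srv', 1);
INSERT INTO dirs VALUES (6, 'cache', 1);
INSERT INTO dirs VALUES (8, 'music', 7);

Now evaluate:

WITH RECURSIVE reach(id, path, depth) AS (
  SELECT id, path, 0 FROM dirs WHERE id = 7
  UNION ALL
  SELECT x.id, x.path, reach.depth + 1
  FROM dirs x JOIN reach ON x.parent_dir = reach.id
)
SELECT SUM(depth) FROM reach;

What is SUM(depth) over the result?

12

Base: id=7 (etc) at depth 0.
Iteration 1: rows with parent_dir in {7} -> music (id 8, depth 1), mail (id 9, depth 1).
Iteration 2: rows with parent_dir in {8,9} -> lib (id 10, depth 2), share (id 11, depth 2).
Iteration 3: rows with parent_dir in {10,11} -> dist (id 12, depth 3), data (id 13, depth 3).
Iteration 4: no rows with parent_dir in {12,13}; recursion stops.
SUM(depth) = 0 + 1 + 1 + 2 + 2 + 3 + 3 = 12.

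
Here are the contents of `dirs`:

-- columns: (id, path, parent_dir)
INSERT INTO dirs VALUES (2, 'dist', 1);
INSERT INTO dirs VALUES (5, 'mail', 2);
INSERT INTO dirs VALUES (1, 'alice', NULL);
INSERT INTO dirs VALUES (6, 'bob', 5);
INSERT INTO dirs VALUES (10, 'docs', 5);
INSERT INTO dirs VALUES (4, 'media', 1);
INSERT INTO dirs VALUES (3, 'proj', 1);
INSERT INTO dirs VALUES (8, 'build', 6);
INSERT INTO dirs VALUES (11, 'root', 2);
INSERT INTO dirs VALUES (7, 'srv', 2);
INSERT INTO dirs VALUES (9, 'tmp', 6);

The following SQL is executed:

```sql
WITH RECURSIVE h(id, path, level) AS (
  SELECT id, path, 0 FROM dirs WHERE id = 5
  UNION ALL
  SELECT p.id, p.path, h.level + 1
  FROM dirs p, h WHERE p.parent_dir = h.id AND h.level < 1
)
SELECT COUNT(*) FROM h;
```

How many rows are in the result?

3

Base: id=5 (mail) at level 0.
Iteration 1: rows with parent_dir in {5} -> bob (id 6, level 1), docs (id 10, level 1).
Iteration 2: level < 1 fails for all current rows; recursion stops.
Total rows emitted: 3.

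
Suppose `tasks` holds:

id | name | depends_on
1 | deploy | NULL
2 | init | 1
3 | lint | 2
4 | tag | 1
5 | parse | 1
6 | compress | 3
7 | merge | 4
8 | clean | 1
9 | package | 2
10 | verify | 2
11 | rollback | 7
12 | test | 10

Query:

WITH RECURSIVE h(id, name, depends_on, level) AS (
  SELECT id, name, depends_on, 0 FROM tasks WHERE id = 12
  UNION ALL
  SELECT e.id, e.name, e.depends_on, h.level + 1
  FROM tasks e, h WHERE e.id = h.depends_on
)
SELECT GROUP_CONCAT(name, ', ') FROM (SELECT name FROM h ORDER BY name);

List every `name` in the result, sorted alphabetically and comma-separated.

deploy, init, test, verify

Base: id=12 (test), depends_on=10, level 0.
Iteration 1: join on id=10 -> verify (id 10, depends_on=2, level 1).
Iteration 2: join on id=2 -> init (id 2, depends_on=1, level 2).
Iteration 3: join on id=1 -> deploy (id 1, depends_on=NULL, level 3).
Iteration 4: depends_on is NULL; no match; recursion stops.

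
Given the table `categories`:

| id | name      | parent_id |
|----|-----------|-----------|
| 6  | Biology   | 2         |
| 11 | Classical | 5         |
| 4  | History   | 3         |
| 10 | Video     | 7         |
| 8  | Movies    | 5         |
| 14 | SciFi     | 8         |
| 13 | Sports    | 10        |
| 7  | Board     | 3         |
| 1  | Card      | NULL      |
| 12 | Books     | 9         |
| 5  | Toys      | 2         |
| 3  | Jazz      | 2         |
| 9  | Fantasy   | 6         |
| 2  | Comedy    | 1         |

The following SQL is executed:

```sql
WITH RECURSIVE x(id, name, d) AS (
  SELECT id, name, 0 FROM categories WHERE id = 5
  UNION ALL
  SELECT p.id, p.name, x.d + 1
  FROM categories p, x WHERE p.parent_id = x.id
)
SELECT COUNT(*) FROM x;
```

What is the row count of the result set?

Base: id=5 (Toys) at d 0.
Iteration 1: rows with parent_id in {5} -> Movies (id 8, d 1), Classical (id 11, d 1).
Iteration 2: rows with parent_id in {8,11} -> SciFi (id 14, d 2).
Iteration 3: no rows with parent_id in {14}; recursion stops.
Total rows emitted: 4.

4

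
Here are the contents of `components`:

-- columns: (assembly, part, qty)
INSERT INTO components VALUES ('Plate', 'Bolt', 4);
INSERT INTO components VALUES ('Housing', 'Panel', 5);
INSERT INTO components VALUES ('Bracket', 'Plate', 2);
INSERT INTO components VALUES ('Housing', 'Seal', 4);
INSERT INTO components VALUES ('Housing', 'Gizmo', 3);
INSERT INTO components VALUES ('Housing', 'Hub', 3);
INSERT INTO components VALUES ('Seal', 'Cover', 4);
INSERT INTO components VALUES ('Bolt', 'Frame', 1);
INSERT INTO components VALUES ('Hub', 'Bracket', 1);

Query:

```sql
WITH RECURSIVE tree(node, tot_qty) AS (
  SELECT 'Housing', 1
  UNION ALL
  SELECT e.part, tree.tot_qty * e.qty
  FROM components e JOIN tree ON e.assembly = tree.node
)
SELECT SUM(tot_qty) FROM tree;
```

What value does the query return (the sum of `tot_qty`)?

89

Base: (Housing, tot_qty=1).
Iteration 1: components of {Housing} -> Gizmo = 1*3 = 3, Hub = 1*3 = 3, Panel = 1*5 = 5, Seal = 1*4 = 4.
Iteration 2: components of {Gizmo,Hub,Panel,Seal} -> Bracket = 3*1 = 3, Cover = 4*4 = 16.
Iteration 3: components of {Bracket,Cover} -> Plate = 3*2 = 6.
Iteration 4: components of {Plate} -> Bolt = 6*4 = 24.
Iteration 5: components of {Bolt} -> Frame = 24*1 = 24.
Iteration 6: no further components; recursion stops.
SUM(tot_qty) = 1 + 5 + 3 + 4 + 3 + 3 + 16 + 6 + 24 + 24 = 89.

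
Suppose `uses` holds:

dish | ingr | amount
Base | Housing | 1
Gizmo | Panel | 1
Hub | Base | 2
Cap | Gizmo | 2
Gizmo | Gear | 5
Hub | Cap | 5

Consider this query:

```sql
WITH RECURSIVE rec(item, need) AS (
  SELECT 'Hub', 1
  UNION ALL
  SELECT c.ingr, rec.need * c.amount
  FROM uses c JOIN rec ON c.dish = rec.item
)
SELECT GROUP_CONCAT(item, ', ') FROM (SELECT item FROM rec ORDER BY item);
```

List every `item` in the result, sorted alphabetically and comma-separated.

Base: (Hub, need=1).
Iteration 1: components of {Hub} -> Base = 1*2 = 2, Cap = 1*5 = 5.
Iteration 2: components of {Base,Cap} -> Gizmo = 5*2 = 10, Housing = 2*1 = 2.
Iteration 3: components of {Gizmo,Housing} -> Gear = 10*5 = 50, Panel = 10*1 = 10.
Iteration 4: no further components; recursion stops.

Base, Cap, Gear, Gizmo, Housing, Hub, Panel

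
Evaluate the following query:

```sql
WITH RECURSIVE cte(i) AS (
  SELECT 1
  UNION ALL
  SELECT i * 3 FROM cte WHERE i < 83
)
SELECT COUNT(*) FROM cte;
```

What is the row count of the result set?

6

Base: i=1.
Iteration 1: 1 < 83 holds -> i = 1 * 3 = 3.
Iteration 2: 3 < 83 holds -> i = 3 * 3 = 9.
Iteration 3: 9 < 83 holds -> i = 9 * 3 = 27.
Iteration 4: 27 < 83 holds -> i = 27 * 3 = 81.
Iteration 5: 81 < 83 holds -> i = 81 * 3 = 243.
Iteration 6: 243 < 83 fails; recursion stops.
Total rows emitted: 6.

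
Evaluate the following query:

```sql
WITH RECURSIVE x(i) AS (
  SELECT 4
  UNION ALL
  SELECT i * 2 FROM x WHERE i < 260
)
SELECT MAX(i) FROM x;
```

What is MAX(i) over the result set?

Base: i=4.
Iteration 1: 4 < 260 holds -> i = 4 * 2 = 8.
Iteration 2: 8 < 260 holds -> i = 8 * 2 = 16.
Iteration 3: 16 < 260 holds -> i = 16 * 2 = 32.
Iteration 4: 32 < 260 holds -> i = 32 * 2 = 64.
Iteration 5: 64 < 260 holds -> i = 64 * 2 = 128.
Iteration 6: 128 < 260 holds -> i = 128 * 2 = 256.
Iteration 7: 256 < 260 holds -> i = 256 * 2 = 512.
Iteration 8: 512 < 260 fails; recursion stops.
i values: 4, 8, 16, 32, 64, 128, 256, 512; the maximum is 512.

512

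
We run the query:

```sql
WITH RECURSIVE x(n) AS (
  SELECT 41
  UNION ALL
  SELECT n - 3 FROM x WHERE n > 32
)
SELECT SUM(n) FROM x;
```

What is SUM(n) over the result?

Base: n=41.
Iteration 1: 41 > 32 holds -> n = 41 - 3 = 38.
Iteration 2: 38 > 32 holds -> n = 38 - 3 = 35.
Iteration 3: 35 > 32 holds -> n = 35 - 3 = 32.
Iteration 4: 32 > 32 fails; recursion stops.
SUM(n) = 41 + 38 + 35 + 32 = 146.

146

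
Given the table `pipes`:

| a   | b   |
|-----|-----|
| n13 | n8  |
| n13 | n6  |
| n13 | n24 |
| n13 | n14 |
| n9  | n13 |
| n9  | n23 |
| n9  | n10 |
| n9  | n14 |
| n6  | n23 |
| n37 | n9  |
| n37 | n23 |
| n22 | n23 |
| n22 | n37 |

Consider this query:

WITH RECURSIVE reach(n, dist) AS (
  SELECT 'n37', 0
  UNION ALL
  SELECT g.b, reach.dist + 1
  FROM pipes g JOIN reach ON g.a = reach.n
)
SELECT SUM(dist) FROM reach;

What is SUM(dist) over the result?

Base: (n37, dist=0).
Iteration 1: edges from {n37} -> (n23, dist=1), (n9, dist=1).
Iteration 2: edges from {n23,n9} -> (n10, dist=2), (n13, dist=2), (n14, dist=2), (n23, dist=2).
Iteration 3: edges from {n10,n13,n14,n23} -> (n14, dist=3), (n24, dist=3), (n6, dist=3), (n8, dist=3).
Iteration 4: edges from {n14,n24,n6,n8} -> (n23, dist=4).
Iteration 5: no outgoing edges from {n23}; recursion stops.
SUM(dist) = 0 + 1 + 1 + 2 + 2 + 2 + 2 + 3 + 3 + 3 + 3 + 4 = 26.

26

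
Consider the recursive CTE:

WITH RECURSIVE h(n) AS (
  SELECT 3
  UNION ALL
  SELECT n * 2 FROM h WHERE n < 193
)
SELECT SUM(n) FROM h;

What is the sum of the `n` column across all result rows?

765

Base: n=3.
Iteration 1: 3 < 193 holds -> n = 3 * 2 = 6.
Iteration 2: 6 < 193 holds -> n = 6 * 2 = 12.
Iteration 3: 12 < 193 holds -> n = 12 * 2 = 24.
Iteration 4: 24 < 193 holds -> n = 24 * 2 = 48.
Iteration 5: 48 < 193 holds -> n = 48 * 2 = 96.
Iteration 6: 96 < 193 holds -> n = 96 * 2 = 192.
Iteration 7: 192 < 193 holds -> n = 192 * 2 = 384.
Iteration 8: 384 < 193 fails; recursion stops.
SUM(n) = 3 + 6 + 12 + 24 + 48 + 96 + 192 + 384 = 765.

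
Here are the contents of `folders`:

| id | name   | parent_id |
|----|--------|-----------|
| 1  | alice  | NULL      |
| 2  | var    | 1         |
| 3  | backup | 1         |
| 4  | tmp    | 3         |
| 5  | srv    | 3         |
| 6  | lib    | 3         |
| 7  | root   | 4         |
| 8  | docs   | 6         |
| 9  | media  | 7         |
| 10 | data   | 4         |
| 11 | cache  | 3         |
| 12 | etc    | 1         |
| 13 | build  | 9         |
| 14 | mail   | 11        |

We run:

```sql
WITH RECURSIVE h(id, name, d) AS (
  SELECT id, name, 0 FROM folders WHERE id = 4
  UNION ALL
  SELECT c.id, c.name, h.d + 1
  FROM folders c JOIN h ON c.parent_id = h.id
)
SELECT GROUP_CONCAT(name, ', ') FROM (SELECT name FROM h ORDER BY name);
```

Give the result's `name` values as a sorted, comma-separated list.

build, data, media, root, tmp

Base: id=4 (tmp) at d 0.
Iteration 1: rows with parent_id in {4} -> root (id 7, d 1), data (id 10, d 1).
Iteration 2: rows with parent_id in {7,10} -> media (id 9, d 2).
Iteration 3: rows with parent_id in {9} -> build (id 13, d 3).
Iteration 4: no rows with parent_id in {13}; recursion stops.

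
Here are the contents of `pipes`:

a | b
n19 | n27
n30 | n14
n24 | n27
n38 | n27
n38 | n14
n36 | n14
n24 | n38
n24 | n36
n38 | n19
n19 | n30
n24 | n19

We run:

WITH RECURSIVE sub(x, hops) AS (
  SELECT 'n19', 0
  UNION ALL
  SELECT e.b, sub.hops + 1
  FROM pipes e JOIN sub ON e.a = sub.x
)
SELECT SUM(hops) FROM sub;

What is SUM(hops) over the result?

4

Base: (n19, hops=0).
Iteration 1: edges from {n19} -> (n27, hops=1), (n30, hops=1).
Iteration 2: edges from {n27,n30} -> (n14, hops=2).
Iteration 3: no outgoing edges from {n14}; recursion stops.
SUM(hops) = 0 + 1 + 1 + 2 = 4.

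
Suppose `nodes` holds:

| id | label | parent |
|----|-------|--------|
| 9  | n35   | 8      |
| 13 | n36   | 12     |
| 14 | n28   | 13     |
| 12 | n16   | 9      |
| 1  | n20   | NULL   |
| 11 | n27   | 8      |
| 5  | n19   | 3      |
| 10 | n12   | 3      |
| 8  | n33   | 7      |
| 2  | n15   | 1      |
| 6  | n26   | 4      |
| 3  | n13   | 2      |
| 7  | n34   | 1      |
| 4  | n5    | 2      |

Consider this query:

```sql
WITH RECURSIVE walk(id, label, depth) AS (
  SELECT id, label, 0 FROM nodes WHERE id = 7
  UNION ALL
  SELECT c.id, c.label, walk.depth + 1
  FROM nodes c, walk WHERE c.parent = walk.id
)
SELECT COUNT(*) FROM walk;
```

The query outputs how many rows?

Base: id=7 (n34) at depth 0.
Iteration 1: rows with parent in {7} -> n33 (id 8, depth 1).
Iteration 2: rows with parent in {8} -> n35 (id 9, depth 2), n27 (id 11, depth 2).
Iteration 3: rows with parent in {9,11} -> n16 (id 12, depth 3).
Iteration 4: rows with parent in {12} -> n36 (id 13, depth 4).
Iteration 5: rows with parent in {13} -> n28 (id 14, depth 5).
Iteration 6: no rows with parent in {14}; recursion stops.
Total rows emitted: 7.

7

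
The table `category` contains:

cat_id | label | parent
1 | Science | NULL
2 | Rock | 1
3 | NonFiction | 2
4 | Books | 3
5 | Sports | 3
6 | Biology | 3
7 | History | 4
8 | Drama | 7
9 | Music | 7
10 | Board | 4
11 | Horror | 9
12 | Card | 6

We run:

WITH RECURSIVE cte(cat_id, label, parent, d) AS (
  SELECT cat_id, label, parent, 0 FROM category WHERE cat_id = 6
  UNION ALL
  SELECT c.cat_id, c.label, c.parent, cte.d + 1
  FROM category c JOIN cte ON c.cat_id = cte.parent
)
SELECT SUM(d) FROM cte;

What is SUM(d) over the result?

Base: cat_id=6 (Biology), parent=3, d 0.
Iteration 1: join on cat_id=3 -> NonFiction (id 3, parent=2, d 1).
Iteration 2: join on cat_id=2 -> Rock (id 2, parent=1, d 2).
Iteration 3: join on cat_id=1 -> Science (id 1, parent=NULL, d 3).
Iteration 4: parent is NULL; no match; recursion stops.
SUM(d) = 0 + 1 + 2 + 3 = 6.

6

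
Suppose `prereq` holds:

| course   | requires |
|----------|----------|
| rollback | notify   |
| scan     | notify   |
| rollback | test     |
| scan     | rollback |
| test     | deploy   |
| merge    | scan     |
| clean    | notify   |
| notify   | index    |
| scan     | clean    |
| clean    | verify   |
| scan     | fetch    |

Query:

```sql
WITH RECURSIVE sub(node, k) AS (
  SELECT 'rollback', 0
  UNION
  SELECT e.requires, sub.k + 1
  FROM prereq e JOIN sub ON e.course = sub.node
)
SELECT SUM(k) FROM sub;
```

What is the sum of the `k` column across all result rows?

Base: (rollback, k=0).
Iteration 1: edges from {rollback} -> (notify, k=1), (test, k=1).
Iteration 2: edges from {notify,test} -> (deploy, k=2), (index, k=2).
Iteration 3: no outgoing edges from {deploy,index}; recursion stops.
SUM(k) = 0 + 1 + 1 + 2 + 2 = 6.

6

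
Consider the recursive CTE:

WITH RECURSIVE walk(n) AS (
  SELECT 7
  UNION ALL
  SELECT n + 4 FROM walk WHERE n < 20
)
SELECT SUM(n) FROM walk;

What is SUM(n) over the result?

Base: n=7.
Iteration 1: 7 < 20 holds -> n = 7 + 4 = 11.
Iteration 2: 11 < 20 holds -> n = 11 + 4 = 15.
Iteration 3: 15 < 20 holds -> n = 15 + 4 = 19.
Iteration 4: 19 < 20 holds -> n = 19 + 4 = 23.
Iteration 5: 23 < 20 fails; recursion stops.
SUM(n) = 7 + 11 + 15 + 19 + 23 = 75.

75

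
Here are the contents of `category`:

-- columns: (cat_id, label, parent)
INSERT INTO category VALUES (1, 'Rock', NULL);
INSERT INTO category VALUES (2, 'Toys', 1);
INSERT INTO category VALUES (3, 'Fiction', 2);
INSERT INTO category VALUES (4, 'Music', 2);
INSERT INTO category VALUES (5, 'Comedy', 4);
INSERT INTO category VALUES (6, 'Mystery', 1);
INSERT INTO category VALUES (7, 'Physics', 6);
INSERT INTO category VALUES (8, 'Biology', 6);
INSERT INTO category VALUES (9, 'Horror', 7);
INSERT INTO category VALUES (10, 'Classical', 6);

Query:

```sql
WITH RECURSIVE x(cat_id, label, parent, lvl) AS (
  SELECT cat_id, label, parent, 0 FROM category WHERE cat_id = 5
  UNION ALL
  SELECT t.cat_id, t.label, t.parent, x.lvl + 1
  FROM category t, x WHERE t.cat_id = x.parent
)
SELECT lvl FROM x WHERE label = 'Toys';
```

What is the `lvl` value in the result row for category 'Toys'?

2

Base: cat_id=5 (Comedy), parent=4, lvl 0.
Iteration 1: join on cat_id=4 -> Music (id 4, parent=2, lvl 1).
Iteration 2: join on cat_id=2 -> Toys (id 2, parent=1, lvl 2).
Iteration 3: join on cat_id=1 -> Rock (id 1, parent=NULL, lvl 3).
Iteration 4: parent is NULL; no match; recursion stops.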